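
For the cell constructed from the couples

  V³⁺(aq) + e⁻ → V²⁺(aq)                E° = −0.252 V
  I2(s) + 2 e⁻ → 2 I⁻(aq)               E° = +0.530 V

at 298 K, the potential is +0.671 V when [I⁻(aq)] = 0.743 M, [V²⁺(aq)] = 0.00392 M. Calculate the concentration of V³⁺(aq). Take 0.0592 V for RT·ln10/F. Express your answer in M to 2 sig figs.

I₂/I⁻ is the cathode (higher E°); E°cell = +0.530 − (−0.252) = +0.782 V with n = 2.
From the Nernst equation, log Q = n(E° − E)/0.0592 = 2·(+0.782 − (+0.671))/0.0592 = 3.750.
The balanced reaction is I2(s) + 2 V²⁺(aq) → 2 I⁻(aq) + 2 V³⁺(aq), so Q = ([I⁻(aq)]^2·[V³⁺(aq)]^2) / [V²⁺(aq)]^2.
Solving for the unknown gives log [V³⁺(aq)] = −0.403, so [V³⁺(aq)] ≈ 0.40 M.

0.40 M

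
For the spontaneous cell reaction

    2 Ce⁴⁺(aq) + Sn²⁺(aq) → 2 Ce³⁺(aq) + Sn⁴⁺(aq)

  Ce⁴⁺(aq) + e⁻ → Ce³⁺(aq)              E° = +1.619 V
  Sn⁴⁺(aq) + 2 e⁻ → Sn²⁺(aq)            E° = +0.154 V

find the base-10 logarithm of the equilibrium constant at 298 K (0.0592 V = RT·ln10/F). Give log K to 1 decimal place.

The Ce⁴⁺/Ce³⁺ couple is reduced (cathode); E°cell = +1.619 − (+0.154) = +1.465 V with n = 2.
At equilibrium E = 0, so log K = nE°cell / 0.0592 = (2)(+1.465) / 0.0592 = 49.5.

log K = 49.5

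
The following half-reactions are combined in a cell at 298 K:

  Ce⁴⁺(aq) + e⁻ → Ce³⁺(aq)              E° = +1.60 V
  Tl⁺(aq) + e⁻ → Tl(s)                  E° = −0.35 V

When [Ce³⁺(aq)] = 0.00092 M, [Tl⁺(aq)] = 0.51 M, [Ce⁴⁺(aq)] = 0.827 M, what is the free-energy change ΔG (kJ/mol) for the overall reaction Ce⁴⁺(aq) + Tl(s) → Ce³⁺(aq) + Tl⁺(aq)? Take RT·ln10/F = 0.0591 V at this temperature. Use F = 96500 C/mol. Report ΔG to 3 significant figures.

E°cell = +1.60 − (−0.35) = +1.95 V; the balanced reaction transfers n = 1 electron.
The reaction quotient is ([Ce³⁺(aq)]·[Tl⁺(aq)]) / [Ce⁴⁺(aq)] = 0.000567; by Nernst, E = +1.95 − (0.0591/1)(−3.246) = +2.1418 V.
Then ΔG = −nFE = −1 × 96500 × +2.1418 J/mol = −207 kJ/mol.

−207 kJ/mol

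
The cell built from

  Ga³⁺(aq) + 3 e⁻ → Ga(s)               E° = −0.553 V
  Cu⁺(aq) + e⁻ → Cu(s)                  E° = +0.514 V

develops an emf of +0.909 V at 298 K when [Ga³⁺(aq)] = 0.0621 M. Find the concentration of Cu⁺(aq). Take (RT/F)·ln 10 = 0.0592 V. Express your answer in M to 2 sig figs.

0.00085 M

Cu⁺/Cu is the cathode (higher E°); E°cell = +0.514 − (−0.553) = +1.067 V with n = 3.
Since E = E° − (0.0592/n)·log Q, log Q = n(E° − E)/0.0592 = 8.007.
For 3 Cu⁺(aq) + Ga(s) → 3 Cu(s) + Ga³⁺(aq), the reaction quotient is Q = [Ga³⁺(aq)] / [Cu⁺(aq)]^3.
Solving for the unknown gives log [Cu⁺(aq)] = −3.071, so [Cu⁺(aq)] ≈ 0.00085 M.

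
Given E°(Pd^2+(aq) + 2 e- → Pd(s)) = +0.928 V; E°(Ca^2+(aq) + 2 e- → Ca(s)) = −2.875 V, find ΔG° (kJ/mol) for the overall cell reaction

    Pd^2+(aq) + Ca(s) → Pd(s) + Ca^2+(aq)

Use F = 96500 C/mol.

In the reaction as written Pd^2+(aq) is reduced, so the Pd²⁺/Pd couple is the cathode and Ca²⁺/Ca is the anode.
E°cell = +0.928 − (−2.875) = +3.803 V; balancing electrons gives n = 2.
ΔG° = −nFE°cell = −(2)(96500)(+3.803) J/mol = −734 kJ/mol.

−734 kJ/mol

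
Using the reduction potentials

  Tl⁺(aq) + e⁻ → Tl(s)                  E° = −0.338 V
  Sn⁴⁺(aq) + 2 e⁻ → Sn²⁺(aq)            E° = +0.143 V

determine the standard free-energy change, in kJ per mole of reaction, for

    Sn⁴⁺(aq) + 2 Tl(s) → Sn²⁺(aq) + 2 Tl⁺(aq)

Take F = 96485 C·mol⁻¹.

In the reaction as written Sn⁴⁺(aq) is reduced, so the Sn⁴⁺/Sn²⁺ couple is the cathode and Tl⁺/Tl is the anode.
E°cell = +0.143 − (−0.338) = +0.481 V; balancing electrons gives n = 2.
ΔG° = −nFE°cell = −(2)(96485)(+0.481) J/mol = −92.8 kJ/mol.

−92.8 kJ/mol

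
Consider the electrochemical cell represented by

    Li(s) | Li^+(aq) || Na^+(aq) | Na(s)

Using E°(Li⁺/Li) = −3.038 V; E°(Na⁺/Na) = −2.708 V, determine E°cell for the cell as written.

+0.330 V

By convention the left-hand electrode in cell notation is the anode (oxidation) and the right-hand electrode is the cathode (reduction).
E°cell = E°(right) − E°(left) = −2.708 − (−3.038) = +0.330 V.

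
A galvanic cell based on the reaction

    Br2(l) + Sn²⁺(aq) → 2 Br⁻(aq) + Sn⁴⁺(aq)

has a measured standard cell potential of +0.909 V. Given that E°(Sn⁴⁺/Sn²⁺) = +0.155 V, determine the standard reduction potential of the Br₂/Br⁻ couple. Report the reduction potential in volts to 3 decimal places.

In the reaction as written the Br₂/Br⁻ couple is reduced (cathode) and Sn⁴⁺/Sn²⁺ is oxidized (anode), so E°cell = E°(Br₂/Br⁻) − E°(Sn⁴⁺/Sn²⁺).
E°(Br₂/Br⁻) = E°cell + E°(anode) = +0.909 + (+0.155) = +1.064 V.

+1.064 V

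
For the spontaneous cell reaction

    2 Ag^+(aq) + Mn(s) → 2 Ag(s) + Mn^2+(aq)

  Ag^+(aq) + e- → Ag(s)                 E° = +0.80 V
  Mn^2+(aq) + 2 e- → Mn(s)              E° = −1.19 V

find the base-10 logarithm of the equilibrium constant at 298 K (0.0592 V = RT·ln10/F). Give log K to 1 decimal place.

The Ag⁺/Ag couple is reduced (cathode); E°cell = +0.80 − (−1.19) = +1.99 V with n = 2.
At equilibrium E = 0, so log K = nE°cell / 0.0592 = (2)(+1.99) / 0.0592 = 67.2.

log K = 67.2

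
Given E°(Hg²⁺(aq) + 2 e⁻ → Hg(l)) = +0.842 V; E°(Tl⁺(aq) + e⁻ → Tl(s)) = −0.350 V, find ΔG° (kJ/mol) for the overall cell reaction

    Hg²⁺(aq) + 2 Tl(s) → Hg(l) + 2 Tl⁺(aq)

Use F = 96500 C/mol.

−230 kJ/mol

In the reaction as written Hg²⁺(aq) is reduced, so the Hg²⁺/Hg couple is the cathode and Tl⁺/Tl is the anode.
E°cell = +0.842 − (−0.350) = +1.192 V; balancing electrons gives n = 2.
ΔG° = −nFE°cell = −(2)(96500)(+1.192) J/mol = −230 kJ/mol.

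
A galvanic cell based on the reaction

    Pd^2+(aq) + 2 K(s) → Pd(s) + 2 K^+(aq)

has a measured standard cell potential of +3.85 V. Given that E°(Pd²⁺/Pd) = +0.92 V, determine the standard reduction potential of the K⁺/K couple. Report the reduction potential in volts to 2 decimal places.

−2.93 V

In the reaction as written the Pd²⁺/Pd couple is reduced (cathode) and K⁺/K is oxidized (anode), so E°cell = E°(Pd²⁺/Pd) − E°(K⁺/K).
E°(K⁺/K) = E°(cathode) − E°cell = +0.92 − (+3.85) = −2.93 V.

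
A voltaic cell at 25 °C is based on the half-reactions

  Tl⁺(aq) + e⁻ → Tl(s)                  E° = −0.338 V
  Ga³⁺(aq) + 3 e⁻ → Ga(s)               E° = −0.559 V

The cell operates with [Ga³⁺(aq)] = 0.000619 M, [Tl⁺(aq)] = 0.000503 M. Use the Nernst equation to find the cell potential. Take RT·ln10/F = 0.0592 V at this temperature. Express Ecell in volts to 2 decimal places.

+0.09 V

Tl⁺/Tl is reduced (cathode, E° = −0.338 V) and Ga³⁺/Ga is oxidized (anode).
The standard potential is −0.338 − (−0.559) = +0.221 V and the balanced reaction transfers n = 3 electrons.
Balancing gives 3 Tl⁺(aq) + Ga(s) → 3 Tl(s) + Ga³⁺(aq); hence Q = [Ga³⁺(aq)] / [Tl⁺(aq)]^3 = 4.86×10^6 (log Q = 6.687).
By the Nernst equation, E = +0.221 − (0.0592/3)·(6.687) = +0.09 V.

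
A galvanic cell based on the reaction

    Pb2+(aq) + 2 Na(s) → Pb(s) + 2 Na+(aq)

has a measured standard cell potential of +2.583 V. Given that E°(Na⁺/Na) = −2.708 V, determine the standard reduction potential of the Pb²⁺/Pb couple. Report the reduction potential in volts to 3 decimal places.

−0.125 V

In the reaction as written the Pb²⁺/Pb couple is reduced (cathode) and Na⁺/Na is oxidized (anode), so E°cell = E°(Pb²⁺/Pb) − E°(Na⁺/Na).
E°(Pb²⁺/Pb) = E°cell + E°(anode) = +2.583 + (−2.708) = −0.125 V.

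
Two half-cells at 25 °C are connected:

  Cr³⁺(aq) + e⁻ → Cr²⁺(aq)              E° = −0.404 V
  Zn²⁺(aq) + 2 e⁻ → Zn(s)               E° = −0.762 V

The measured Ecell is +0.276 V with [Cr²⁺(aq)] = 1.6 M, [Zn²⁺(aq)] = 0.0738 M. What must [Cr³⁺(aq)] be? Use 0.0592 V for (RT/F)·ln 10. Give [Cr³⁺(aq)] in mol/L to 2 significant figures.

With Cr³⁺/Cr²⁺ at the cathode and Zn²⁺/Zn at the anode, E°cell = −0.404 − (−0.762) = +0.358 V (n = 2).
Since E = E° − (0.0592/n)·log Q, log Q = n(E° − E)/0.0592 = 2.770.
Balancing electrons gives 2 Cr³⁺(aq) + Zn(s) → 2 Cr²⁺(aq) + Zn²⁺(aq); thus Q = ([Cr²⁺(aq)]^2·[Zn²⁺(aq)]) / [Cr³⁺(aq)]^2.
Substituting the known concentrations and solving, log [Cr³⁺(aq)] = −1.747 and [Cr³⁺(aq)] = 0.018 M.

0.018 M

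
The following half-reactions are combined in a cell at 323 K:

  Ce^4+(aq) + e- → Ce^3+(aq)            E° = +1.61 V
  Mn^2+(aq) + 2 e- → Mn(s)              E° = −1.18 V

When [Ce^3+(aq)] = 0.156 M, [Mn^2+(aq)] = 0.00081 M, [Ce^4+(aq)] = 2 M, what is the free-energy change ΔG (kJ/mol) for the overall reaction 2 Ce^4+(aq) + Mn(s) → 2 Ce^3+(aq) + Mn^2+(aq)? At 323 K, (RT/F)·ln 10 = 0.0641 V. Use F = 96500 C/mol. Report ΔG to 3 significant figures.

−571 kJ/mol

The standard cell potential is +1.61 − (−1.18) = +2.79 V, with n = 2 electrons in the balanced equation.
Q = ([Ce^3+(aq)]^2·[Mn^2+(aq)]) / [Ce^4+(aq)]^2 = 4.93×10^−6, so log Q = −5.307 and E = +2.79 − (0.0641/2)(−5.307) = +2.9601 V.
Finally ΔG = −nFE = −(2)(96500 C/mol)(+2.9601 V) = −571 kJ/mol.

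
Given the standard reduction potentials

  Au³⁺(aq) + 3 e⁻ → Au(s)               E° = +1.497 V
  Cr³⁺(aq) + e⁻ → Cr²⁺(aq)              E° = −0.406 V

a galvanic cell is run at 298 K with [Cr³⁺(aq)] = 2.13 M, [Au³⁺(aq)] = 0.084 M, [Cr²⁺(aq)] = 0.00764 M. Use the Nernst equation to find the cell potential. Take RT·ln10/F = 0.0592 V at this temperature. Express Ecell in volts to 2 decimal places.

+1.74 V

Au³⁺/Au is reduced (cathode, E° = +1.497 V) and Cr³⁺/Cr²⁺ is oxidized (anode).
E°cell = E°cat − E°an = +1.497 − (−0.406) = +1.903 V; n = 3.
For the overall reaction Au³⁺(aq) + 3 Cr²⁺(aq) → Au(s) + 3 Cr³⁺(aq), Q = [Cr³⁺(aq)]^3 / ([Au³⁺(aq)]·[Cr²⁺(aq)]^3) = 2.58×10^8, giving log Q = 8.412.
E = E° − (0.0592/n)·log Q = +1.903 − (0.0592/3)(8.412) = +1.74 V.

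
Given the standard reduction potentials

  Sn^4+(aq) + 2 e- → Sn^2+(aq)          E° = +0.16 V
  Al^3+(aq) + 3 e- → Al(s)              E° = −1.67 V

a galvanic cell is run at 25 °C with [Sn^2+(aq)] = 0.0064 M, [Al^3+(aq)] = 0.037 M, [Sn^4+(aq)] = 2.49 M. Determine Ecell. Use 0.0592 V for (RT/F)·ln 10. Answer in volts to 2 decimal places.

+1.93 V

Since E°(Sn⁴⁺/Sn²⁺) > E°(Al³⁺/Al), Sn⁴⁺/Sn²⁺ serves as the cathode.
E°cell = +0.16 − (−1.67) = +1.83 V, with n = 6 electrons transferred.
Balancing gives 3 Sn^4+(aq) + 2 Al(s) → 3 Sn^2+(aq) + 2 Al^3+(aq); hence Q = ([Sn^2+(aq)]^3·[Al^3+(aq)]^2) / [Sn^4+(aq)]^3 = 2.32×10^−11 (log Q = −10.634).
Applying E = E° − (RT ln10/nF)·log Q gives +1.83 − (0.0592/6)(−10.634) = +1.93 V.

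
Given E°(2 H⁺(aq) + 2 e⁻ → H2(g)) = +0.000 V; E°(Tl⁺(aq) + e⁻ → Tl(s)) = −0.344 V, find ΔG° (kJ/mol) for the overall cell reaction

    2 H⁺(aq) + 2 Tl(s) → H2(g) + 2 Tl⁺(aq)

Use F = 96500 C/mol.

In the reaction as written H⁺(aq) is reduced, so the 2H⁺/H₂ couple is the cathode and Tl⁺/Tl is the anode.
E°cell = +0.000 − (−0.344) = +0.344 V; balancing electrons gives n = 2.
ΔG° = −nFE°cell = −(2)(96500)(+0.344) J/mol = −66.4 kJ/mol.

−66.4 kJ/mol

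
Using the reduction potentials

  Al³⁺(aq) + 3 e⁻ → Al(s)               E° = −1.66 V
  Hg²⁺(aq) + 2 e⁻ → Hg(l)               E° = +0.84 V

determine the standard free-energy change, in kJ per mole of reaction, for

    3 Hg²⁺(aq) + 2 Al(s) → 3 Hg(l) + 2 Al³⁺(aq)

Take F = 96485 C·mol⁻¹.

−1447 kJ/mol

In the reaction as written Hg²⁺(aq) is reduced, so the Hg²⁺/Hg couple is the cathode and Al³⁺/Al is the anode.
E°cell = +0.84 − (−1.66) = +2.50 V; balancing electrons gives n = 6.
ΔG° = −nFE°cell = −(6)(96485)(+2.50) J/mol = −1447 kJ/mol.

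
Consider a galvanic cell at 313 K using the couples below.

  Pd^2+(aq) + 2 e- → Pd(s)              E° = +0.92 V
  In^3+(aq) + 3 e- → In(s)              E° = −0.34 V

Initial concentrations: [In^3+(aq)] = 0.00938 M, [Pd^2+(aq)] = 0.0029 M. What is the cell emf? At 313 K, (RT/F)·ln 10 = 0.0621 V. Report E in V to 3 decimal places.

+1.223 V

Pd²⁺/Pd is reduced (cathode, E° = +0.92 V) and In³⁺/In is oxidized (anode).
E°cell = E°cat − E°an = +0.92 − (−0.34) = +1.26 V; n = 6.
Balancing gives 3 Pd^2+(aq) + 2 In(s) → 3 Pd(s) + 2 In^3+(aq); hence Q = [In^3+(aq)]^2 / [Pd^2+(aq)]^3 = 3.61×10^3 (log Q = 3.557).
Applying E = E° − (RT ln10/nF)·log Q gives +1.26 − (0.0621/6)(3.557) = +1.223 V.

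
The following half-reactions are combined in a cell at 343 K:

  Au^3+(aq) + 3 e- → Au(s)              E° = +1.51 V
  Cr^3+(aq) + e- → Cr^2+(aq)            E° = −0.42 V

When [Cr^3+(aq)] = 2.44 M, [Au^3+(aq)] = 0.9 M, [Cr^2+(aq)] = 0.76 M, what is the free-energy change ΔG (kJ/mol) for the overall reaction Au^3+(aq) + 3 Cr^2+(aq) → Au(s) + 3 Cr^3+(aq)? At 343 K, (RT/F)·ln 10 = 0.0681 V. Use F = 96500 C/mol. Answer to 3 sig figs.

−548 kJ/mol

With Au³⁺/Au reduced at the cathode, E°cell = +1.51 − (−0.42) = +1.93 V and n = 3.
Q = [Cr^3+(aq)]^3 / ([Au^3+(aq)]·[Cr^2+(aq)]^3) = 36.8, so log Q = 1.565 and E = +1.93 − (0.0681/3)(1.565) = +1.8945 V.
Finally ΔG = −nFE = −(3)(96500 C/mol)(+1.8945 V) = −548 kJ/mol.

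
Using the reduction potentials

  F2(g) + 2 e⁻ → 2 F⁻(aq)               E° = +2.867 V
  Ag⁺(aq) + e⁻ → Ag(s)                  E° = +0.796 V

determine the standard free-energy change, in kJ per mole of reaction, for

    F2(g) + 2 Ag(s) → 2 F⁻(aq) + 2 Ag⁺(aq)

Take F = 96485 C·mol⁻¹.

In the reaction as written F2(g) is reduced, so the F₂/F⁻ couple is the cathode and Ag⁺/Ag is the anode.
E°cell = +2.867 − (+0.796) = +2.071 V; balancing electrons gives n = 2.
ΔG° = −nFE°cell = −(2)(96485)(+2.071) J/mol = −400 kJ/mol.

−400 kJ/mol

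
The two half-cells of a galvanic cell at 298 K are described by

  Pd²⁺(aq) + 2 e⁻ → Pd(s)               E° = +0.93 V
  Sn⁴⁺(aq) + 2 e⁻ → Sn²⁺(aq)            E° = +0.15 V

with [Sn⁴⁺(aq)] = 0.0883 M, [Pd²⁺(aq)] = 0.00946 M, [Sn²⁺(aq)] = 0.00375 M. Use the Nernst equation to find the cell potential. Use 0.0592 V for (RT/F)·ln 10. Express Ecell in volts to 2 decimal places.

+0.68 V

The Pd²⁺/Pd couple has the more positive E°, so it is the cathode; Sn⁴⁺/Sn²⁺ is the anode.
E°cell = E°cat − E°an = +0.93 − (+0.15) = +0.78 V; n = 2.
Balancing gives Pd²⁺(aq) + Sn²⁺(aq) → Pd(s) + Sn⁴⁺(aq); hence Q = [Sn⁴⁺(aq)] / ([Pd²⁺(aq)]·[Sn²⁺(aq)]) = 2.49×10^3 (log Q = 3.396).
E = E° − (0.0592/n)·log Q = +0.78 − (0.0592/2)(3.396) = +0.68 V.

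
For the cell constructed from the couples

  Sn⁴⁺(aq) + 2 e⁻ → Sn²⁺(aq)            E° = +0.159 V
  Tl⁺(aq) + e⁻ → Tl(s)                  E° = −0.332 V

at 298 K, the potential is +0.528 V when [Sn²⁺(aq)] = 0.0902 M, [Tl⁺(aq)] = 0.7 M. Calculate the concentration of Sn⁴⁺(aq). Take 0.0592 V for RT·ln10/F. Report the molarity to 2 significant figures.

Sn⁴⁺/Sn²⁺ is the cathode (higher E°); E°cell = +0.159 − (−0.332) = +0.491 V with n = 2.
Rearranging E = E° − (0.0592/n)·log Q gives log Q = 2(+0.491 − (+0.528))/0.0592 = −1.250.
The balanced reaction is Sn⁴⁺(aq) + 2 Tl(s) → Sn²⁺(aq) + 2 Tl⁺(aq), so Q = ([Sn²⁺(aq)]·[Tl⁺(aq)]^2) / [Sn⁴⁺(aq)].
Isolating [Sn⁴⁺(aq)] in Q = 10^{−1.250} yields log [Sn⁴⁺(aq)] = −0.105, i.e. 0.79 M.

0.79 M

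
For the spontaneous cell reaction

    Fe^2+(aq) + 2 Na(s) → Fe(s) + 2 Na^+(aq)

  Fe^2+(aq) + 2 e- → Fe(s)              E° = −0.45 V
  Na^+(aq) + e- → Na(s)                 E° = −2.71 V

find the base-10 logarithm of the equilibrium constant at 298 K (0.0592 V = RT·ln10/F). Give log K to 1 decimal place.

The Fe²⁺/Fe couple is reduced (cathode); E°cell = −0.45 − (−2.71) = +2.26 V with n = 2.
At equilibrium E = 0, so log K = nE°cell / 0.0592 = (2)(+2.26) / 0.0592 = 76.4.

log K = 76.4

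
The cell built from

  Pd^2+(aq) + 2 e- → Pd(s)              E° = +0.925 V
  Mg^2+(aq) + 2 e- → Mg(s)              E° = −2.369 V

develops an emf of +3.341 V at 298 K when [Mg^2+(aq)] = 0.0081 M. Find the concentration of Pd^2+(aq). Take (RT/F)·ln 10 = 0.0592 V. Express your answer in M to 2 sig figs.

The Pd²⁺/Pd couple has the larger reduction potential, so it is the cathode: E°cell = +0.925 − (−2.369) = +3.294 V and n = 2.
Rearranging E = E° − (0.0592/n)·log Q gives log Q = 2(+3.294 − (+3.341))/0.0592 = −1.588.
The balanced reaction is Pd^2+(aq) + Mg(s) → Pd(s) + Mg^2+(aq), so Q = [Mg^2+(aq)] / [Pd^2+(aq)].
Isolating [Pd^2+(aq)] in Q = 10^{−1.588} yields log [Pd^2+(aq)] = −0.504, i.e. 0.31 M.

0.31 M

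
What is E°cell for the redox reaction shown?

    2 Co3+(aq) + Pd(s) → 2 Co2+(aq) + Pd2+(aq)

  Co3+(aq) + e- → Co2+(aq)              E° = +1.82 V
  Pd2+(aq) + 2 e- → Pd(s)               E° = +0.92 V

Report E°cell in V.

In the reaction as written, Co3+(aq) is reduced (cathode) and Pd2+(aq) is produced by oxidation at the anode.
E°cell = E°(cathode) − E°(anode) = +1.82 − (+0.92) = +0.90 V.
The positive value indicates the reaction is spontaneous as written.

+0.90 V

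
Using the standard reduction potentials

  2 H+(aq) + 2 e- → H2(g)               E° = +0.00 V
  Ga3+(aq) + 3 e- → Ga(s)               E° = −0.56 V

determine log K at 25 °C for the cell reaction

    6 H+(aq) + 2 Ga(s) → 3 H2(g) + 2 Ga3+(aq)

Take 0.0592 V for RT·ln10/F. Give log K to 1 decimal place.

The 2H⁺/H₂ couple is reduced (cathode); E°cell = +0.00 − (−0.56) = +0.56 V with n = 6.
At equilibrium E = 0, so log K = nE°cell / 0.0592 = (6)(+0.56) / 0.0592 = 56.8.

log K = 56.8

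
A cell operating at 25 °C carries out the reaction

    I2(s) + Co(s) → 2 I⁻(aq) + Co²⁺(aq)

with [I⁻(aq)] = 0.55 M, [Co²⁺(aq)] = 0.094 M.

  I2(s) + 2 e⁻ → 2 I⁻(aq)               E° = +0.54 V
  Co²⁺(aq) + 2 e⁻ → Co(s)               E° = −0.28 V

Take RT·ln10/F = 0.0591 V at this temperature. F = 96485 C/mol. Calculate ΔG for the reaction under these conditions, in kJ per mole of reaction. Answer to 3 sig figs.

E°cell = +0.54 − (−0.28) = +0.82 V; the balanced reaction transfers n = 2 electrons.
Here Q = [I⁻(aq)]^2·[Co²⁺(aq)] = 0.0284 (log Q = −1.546), giving E = +0.82 − (0.0591/2)·(−1.546) = +0.8657 V.
ΔG = −nFE = −(2)(96485)(+0.8657) J/mol = −167 kJ/mol.

−167 kJ/mol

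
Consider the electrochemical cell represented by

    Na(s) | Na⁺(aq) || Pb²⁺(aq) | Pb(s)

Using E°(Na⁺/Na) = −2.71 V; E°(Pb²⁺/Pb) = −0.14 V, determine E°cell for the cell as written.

By convention the left-hand electrode in cell notation is the anode (oxidation) and the right-hand electrode is the cathode (reduction).
E°cell = E°(right) − E°(left) = −0.14 − (−2.71) = +2.57 V.

+2.57 V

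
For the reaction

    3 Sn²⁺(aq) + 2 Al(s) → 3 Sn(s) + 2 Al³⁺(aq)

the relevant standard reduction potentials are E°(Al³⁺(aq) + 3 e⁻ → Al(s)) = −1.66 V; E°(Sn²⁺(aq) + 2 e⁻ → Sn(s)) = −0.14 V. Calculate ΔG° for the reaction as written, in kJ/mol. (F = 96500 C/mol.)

In the reaction as written Sn²⁺(aq) is reduced, so the Sn²⁺/Sn couple is the cathode and Al³⁺/Al is the anode.
E°cell = −0.14 − (−1.66) = +1.52 V; balancing electrons gives n = 6.
ΔG° = −nFE°cell = −(6)(96500)(+1.52) J/mol = −880 kJ/mol.

−880 kJ/mol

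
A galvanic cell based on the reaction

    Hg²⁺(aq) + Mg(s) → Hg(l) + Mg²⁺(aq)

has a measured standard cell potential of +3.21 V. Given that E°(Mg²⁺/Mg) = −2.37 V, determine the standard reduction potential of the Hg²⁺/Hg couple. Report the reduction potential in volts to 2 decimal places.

+0.84 V

In the reaction as written the Hg²⁺/Hg couple is reduced (cathode) and Mg²⁺/Mg is oxidized (anode), so E°cell = E°(Hg²⁺/Hg) − E°(Mg²⁺/Mg).
E°(Hg²⁺/Hg) = E°cell + E°(anode) = +3.21 + (−2.37) = +0.84 V.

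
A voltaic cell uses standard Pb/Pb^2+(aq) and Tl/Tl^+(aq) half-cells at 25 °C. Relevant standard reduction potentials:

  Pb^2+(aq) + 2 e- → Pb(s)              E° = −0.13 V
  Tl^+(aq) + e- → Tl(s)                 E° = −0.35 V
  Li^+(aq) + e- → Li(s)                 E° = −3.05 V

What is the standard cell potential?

The Pb²⁺/Pb couple has the higher E°, so Pb ion is reduced (cathode) and Tl is oxidized (anode).
E°cell = E°(cathode) − E°(anode) = −0.13 − (−0.35) = +0.22 V.

+0.22 V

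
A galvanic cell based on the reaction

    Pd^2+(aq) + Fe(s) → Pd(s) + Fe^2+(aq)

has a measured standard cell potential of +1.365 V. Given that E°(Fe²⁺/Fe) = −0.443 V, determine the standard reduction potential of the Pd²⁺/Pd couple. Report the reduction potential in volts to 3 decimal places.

In the reaction as written the Pd²⁺/Pd couple is reduced (cathode) and Fe²⁺/Fe is oxidized (anode), so E°cell = E°(Pd²⁺/Pd) − E°(Fe²⁺/Fe).
E°(Pd²⁺/Pd) = E°cell + E°(anode) = +1.365 + (−0.443) = +0.922 V.

+0.922 V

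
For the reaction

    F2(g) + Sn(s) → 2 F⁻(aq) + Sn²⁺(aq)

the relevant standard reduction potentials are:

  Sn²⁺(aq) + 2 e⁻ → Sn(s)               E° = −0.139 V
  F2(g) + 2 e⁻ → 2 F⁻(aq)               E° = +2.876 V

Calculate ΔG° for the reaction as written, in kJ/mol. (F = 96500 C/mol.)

In the reaction as written F2(g) is reduced, so the F₂/F⁻ couple is the cathode and Sn²⁺/Sn is the anode.
E°cell = +2.876 − (−0.139) = +3.015 V; balancing electrons gives n = 2.
ΔG° = −nFE°cell = −(2)(96500)(+3.015) J/mol = −582 kJ/mol.

−582 kJ/mol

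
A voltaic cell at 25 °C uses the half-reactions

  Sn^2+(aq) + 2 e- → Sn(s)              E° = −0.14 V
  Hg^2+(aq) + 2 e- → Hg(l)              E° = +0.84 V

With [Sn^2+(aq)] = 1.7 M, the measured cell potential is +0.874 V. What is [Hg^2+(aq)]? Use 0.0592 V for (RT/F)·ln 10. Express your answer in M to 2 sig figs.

Hg²⁺/Hg is the cathode (higher E°); E°cell = +0.84 − (−0.14) = +0.98 V with n = 2.
Rearranging E = E° − (0.0592/n)·log Q gives log Q = 2(+0.98 − (+0.874))/0.0592 = 3.581.
For Hg^2+(aq) + Sn(s) → Hg(l) + Sn^2+(aq), the reaction quotient is Q = [Sn^2+(aq)] / [Hg^2+(aq)].
Isolating [Hg^2+(aq)] in Q = 10^{3.581} yields log [Hg^2+(aq)] = −3.351, i.e. 0.00045 M.

0.00045 M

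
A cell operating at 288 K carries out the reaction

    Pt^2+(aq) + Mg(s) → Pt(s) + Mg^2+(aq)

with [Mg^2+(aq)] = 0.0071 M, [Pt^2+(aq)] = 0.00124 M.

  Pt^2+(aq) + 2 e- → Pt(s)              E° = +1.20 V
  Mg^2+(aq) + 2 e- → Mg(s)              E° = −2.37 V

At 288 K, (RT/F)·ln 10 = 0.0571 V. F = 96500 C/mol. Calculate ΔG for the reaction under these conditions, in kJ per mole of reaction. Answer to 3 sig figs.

The standard cell potential is +1.20 − (−2.37) = +3.57 V, with n = 2 electrons in the balanced equation.
Q = [Mg^2+(aq)] / [Pt^2+(aq)] = 5.73, so log Q = 0.758 and E = +3.57 − (0.0571/2)(0.758) = +3.5484 V.
Then ΔG = −nFE = −2 × 96500 × +3.5484 J/mol = −685 kJ/mol.

−685 kJ/mol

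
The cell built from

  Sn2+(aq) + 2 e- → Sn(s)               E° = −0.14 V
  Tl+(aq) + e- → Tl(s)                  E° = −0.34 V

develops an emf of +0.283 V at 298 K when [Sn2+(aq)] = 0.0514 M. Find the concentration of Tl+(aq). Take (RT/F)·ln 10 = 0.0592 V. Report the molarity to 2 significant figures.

0.0090 M

The Sn²⁺/Sn couple has the larger reduction potential, so it is the cathode: E°cell = −0.14 − (−0.34) = +0.20 V and n = 2.
Since E = E° − (0.0592/n)·log Q, log Q = n(E° − E)/0.0592 = −2.804.
The balanced reaction is Sn2+(aq) + 2 Tl(s) → Sn(s) + 2 Tl+(aq), so Q = [Tl+(aq)]^2 / [Sn2+(aq)].
Substituting the known concentrations and solving, log [Tl+(aq)] = −2.047 and [Tl+(aq)] = 0.0090 M.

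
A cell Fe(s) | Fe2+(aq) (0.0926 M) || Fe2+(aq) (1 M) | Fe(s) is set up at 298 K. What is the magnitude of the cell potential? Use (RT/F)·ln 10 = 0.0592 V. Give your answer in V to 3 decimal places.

0.031 V

For a concentration cell E°cell = 0, since both electrodes use the same couple.
The compartment with the higher Fe2+(aq) concentration (1 M) acts as the cathode; ions are reduced there and produced at the dilute (0.0926 M) anode.
With n = 2, Ecell = −(0.0592/2)·log([dilute]/[conc]) = −(0.0592/2)·log(0.0926/1) = +0.031 V.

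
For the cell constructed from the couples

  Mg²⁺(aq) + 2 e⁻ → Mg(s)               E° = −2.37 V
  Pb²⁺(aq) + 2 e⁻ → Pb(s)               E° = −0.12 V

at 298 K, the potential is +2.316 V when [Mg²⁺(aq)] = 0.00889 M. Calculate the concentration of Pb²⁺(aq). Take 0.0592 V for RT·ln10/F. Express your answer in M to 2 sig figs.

1.5 M

With Pb²⁺/Pb at the cathode and Mg²⁺/Mg at the anode, E°cell = −0.12 − (−2.37) = +2.25 V (n = 2).
Since E = E° − (0.0592/n)·log Q, log Q = n(E° − E)/0.0592 = −2.230.
Balancing electrons gives Pb²⁺(aq) + Mg(s) → Pb(s) + Mg²⁺(aq); thus Q = [Mg²⁺(aq)] / [Pb²⁺(aq)].
Substituting the known concentrations and solving, log [Pb²⁺(aq)] = 0.179 and [Pb²⁺(aq)] = 1.5 M.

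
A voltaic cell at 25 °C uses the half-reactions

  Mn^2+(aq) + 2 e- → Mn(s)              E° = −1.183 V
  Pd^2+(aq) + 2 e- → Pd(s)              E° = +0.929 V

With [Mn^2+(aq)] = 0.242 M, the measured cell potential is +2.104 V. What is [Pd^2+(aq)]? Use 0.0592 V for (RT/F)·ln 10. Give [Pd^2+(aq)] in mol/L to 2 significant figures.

0.13 M

Pd²⁺/Pd is the cathode (higher E°); E°cell = +0.929 − (−1.183) = +2.112 V with n = 2.
Since E = E° − (0.0592/n)·log Q, log Q = n(E° − E)/0.0592 = 0.270.
Balancing electrons gives Pd^2+(aq) + Mn(s) → Pd(s) + Mn^2+(aq); thus Q = [Mn^2+(aq)] / [Pd^2+(aq)].
Isolating [Pd^2+(aq)] in Q = 10^{0.270} yields log [Pd^2+(aq)] = −0.886, i.e. 0.13 M.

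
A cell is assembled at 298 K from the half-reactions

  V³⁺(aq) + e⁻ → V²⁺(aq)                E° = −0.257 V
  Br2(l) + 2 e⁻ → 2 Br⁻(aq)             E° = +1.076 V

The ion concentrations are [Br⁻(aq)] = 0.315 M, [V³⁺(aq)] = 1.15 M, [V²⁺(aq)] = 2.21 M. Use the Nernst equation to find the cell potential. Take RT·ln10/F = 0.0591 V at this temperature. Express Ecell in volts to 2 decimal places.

The Br₂/Br⁻ couple has the more positive E°, so it is the cathode; V³⁺/V²⁺ is the anode.
E°cell = E°cat − E°an = +1.076 − (−0.257) = +1.333 V; n = 2.
For the overall reaction Br2(l) + 2 V²⁺(aq) → 2 Br⁻(aq) + 2 V³⁺(aq), Q = ([Br⁻(aq)]^2·[V³⁺(aq)]^2) / [V²⁺(aq)]^2 = 0.0269, giving log Q = −1.571.
E = E° − (0.0591/n)·log Q = +1.333 − (0.0591/2)(−1.571) = +1.38 V.

+1.38 V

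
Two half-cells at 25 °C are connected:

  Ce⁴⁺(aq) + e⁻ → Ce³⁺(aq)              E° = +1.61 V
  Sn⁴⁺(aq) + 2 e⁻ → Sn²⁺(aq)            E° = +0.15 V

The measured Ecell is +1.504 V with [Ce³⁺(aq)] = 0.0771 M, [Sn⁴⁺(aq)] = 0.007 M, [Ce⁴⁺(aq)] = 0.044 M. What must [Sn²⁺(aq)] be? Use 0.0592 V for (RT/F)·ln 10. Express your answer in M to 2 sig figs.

0.66 M

With Ce⁴⁺/Ce³⁺ at the cathode and Sn⁴⁺/Sn²⁺ at the anode, E°cell = +1.61 − (+0.15) = +1.46 V (n = 2).
Rearranging E = E° − (0.0592/n)·log Q gives log Q = 2(+1.46 − (+1.504))/0.0592 = −1.486.
Balancing electrons gives 2 Ce⁴⁺(aq) + Sn²⁺(aq) → 2 Ce³⁺(aq) + Sn⁴⁺(aq); thus Q = ([Ce³⁺(aq)]^2·[Sn⁴⁺(aq)]) / ([Ce⁴⁺(aq)]^2·[Sn²⁺(aq)]).
Solving for the unknown gives log [Sn²⁺(aq)] = −0.182, so [Sn²⁺(aq)] ≈ 0.66 M.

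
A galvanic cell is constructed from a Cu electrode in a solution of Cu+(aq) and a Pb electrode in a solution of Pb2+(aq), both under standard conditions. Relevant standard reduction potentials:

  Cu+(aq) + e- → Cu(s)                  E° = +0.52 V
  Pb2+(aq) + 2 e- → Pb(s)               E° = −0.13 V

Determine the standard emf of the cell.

The Cu⁺/Cu couple has the higher E°, so Cu ion is reduced (cathode) and Pb is oxidized (anode).
E°cell = E°(cathode) − E°(anode) = +0.52 − (−0.13) = +0.65 V.

+0.65 V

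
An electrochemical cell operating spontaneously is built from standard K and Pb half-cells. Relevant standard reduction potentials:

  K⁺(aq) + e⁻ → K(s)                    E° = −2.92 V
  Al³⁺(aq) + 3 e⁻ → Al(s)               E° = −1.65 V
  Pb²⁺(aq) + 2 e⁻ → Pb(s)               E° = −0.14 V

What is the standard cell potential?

Of the two couples in this cell, the one with the more positive reduction potential is reduced at the cathode: here that is Pb²⁺/Pb (−0.14 V); K⁺/K (−2.92 V) is the anode.
E°cell = E°(cathode) − E°(anode) = −0.14 − (−2.92) = +2.78 V.

+2.78 V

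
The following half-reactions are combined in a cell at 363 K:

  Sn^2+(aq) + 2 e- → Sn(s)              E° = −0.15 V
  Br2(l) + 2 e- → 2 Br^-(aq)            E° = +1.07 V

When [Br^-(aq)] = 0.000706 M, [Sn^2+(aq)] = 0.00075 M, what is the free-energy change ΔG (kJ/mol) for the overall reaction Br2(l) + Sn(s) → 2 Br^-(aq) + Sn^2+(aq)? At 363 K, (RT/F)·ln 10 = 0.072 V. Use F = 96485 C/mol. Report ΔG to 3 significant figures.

−301 kJ/mol

With Br₂/Br⁻ reduced at the cathode, E°cell = +1.07 − (−0.15) = +1.22 V and n = 2.
The reaction quotient is [Br^-(aq)]^2·[Sn^2+(aq)] = 3.74×10^−10; by Nernst, E = +1.22 − (0.072/2)(−9.427) = +1.5594 V.
Then ΔG = −nFE = −2 × 96485 × +1.5594 J/mol = −301 kJ/mol.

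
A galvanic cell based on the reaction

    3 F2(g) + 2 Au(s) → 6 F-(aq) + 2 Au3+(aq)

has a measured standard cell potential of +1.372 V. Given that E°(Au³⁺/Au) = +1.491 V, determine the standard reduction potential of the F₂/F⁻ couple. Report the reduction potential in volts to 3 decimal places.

+2.863 V

In the reaction as written the F₂/F⁻ couple is reduced (cathode) and Au³⁺/Au is oxidized (anode), so E°cell = E°(F₂/F⁻) − E°(Au³⁺/Au).
E°(F₂/F⁻) = E°cell + E°(anode) = +1.372 + (+1.491) = +2.863 V.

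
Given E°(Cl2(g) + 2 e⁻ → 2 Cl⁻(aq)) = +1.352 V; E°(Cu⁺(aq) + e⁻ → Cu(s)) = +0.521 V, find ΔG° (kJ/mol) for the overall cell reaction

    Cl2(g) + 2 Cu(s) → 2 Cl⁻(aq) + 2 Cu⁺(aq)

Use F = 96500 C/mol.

In the reaction as written Cl2(g) is reduced, so the Cl₂/Cl⁻ couple is the cathode and Cu⁺/Cu is the anode.
E°cell = +1.352 − (+0.521) = +0.831 V; balancing electrons gives n = 2.
ΔG° = −nFE°cell = −(2)(96500)(+0.831) J/mol = −160 kJ/mol.

−160 kJ/mol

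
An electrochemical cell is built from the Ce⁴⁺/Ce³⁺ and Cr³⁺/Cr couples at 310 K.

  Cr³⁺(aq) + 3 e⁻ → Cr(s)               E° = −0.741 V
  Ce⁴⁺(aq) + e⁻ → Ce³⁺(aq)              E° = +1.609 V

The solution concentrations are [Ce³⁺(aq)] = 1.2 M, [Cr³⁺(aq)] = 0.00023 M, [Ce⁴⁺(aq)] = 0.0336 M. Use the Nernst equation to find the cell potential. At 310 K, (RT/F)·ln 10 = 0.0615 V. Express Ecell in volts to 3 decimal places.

Ce⁴⁺/Ce³⁺ is reduced (cathode, E° = +1.609 V) and Cr³⁺/Cr is oxidized (anode).
E°cell = E°cat − E°an = +1.609 − (−0.741) = +2.350 V; n = 3.
For the overall reaction 3 Ce⁴⁺(aq) + Cr(s) → 3 Ce³⁺(aq) + Cr³⁺(aq), Q = ([Ce³⁺(aq)]^3·[Cr³⁺(aq)]) / [Ce⁴⁺(aq)]^3 = 10.5, giving log Q = 1.020.
Applying E = E° − (RT ln10/nF)·log Q gives +2.350 − (0.0615/3)(1.020) = +2.329 V.

+2.329 V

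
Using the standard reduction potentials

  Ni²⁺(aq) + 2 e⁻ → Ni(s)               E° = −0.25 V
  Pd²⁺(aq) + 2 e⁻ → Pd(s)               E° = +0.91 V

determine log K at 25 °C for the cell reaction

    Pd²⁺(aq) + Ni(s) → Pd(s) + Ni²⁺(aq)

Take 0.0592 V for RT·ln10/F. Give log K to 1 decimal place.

log K = 39.2

The Pd²⁺/Pd couple is reduced (cathode); E°cell = +0.91 − (−0.25) = +1.16 V with n = 2.
At equilibrium E = 0, so log K = nE°cell / 0.0592 = (2)(+1.16) / 0.0592 = 39.2.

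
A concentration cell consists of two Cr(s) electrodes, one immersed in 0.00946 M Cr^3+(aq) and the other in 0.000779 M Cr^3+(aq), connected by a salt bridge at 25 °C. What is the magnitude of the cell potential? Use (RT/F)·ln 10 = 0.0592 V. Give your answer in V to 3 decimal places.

0.021 V

For a concentration cell E°cell = 0, since both electrodes use the same couple.
The compartment with the higher Cr^3+(aq) concentration (0.00946 M) acts as the cathode; ions are reduced there and produced at the dilute (0.000779 M) anode.
With n = 3, Ecell = −(0.0592/3)·log([dilute]/[conc]) = −(0.0592/3)·log(0.000779/0.00946) = +0.021 V.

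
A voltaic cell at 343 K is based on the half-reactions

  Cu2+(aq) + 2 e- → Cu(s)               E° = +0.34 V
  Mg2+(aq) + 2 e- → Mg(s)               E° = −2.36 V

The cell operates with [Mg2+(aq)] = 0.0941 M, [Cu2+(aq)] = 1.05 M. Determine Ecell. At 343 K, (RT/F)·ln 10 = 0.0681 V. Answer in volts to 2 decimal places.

Cu²⁺/Cu is reduced (cathode, E° = +0.34 V) and Mg²⁺/Mg is oxidized (anode).
The standard potential is +0.34 − (−2.36) = +2.70 V and the balanced reaction transfers n = 2 electrons.
Balancing gives Cu2+(aq) + Mg(s) → Cu(s) + Mg2+(aq); hence Q = [Mg2+(aq)] / [Cu2+(aq)] = 0.0896 (log Q = −1.048).
Applying E = E° − (RT ln10/nF)·log Q gives +2.70 − (0.0681/2)(−1.048) = +2.74 V.

+2.74 V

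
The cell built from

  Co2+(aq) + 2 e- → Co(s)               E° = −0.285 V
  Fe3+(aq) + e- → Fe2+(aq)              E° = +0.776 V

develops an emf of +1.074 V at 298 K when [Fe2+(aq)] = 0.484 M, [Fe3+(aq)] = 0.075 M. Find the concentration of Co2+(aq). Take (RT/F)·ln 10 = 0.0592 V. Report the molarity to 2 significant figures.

0.0087 M

The Fe³⁺/Fe²⁺ couple has the larger reduction potential, so it is the cathode: E°cell = +0.776 − (−0.285) = +1.061 V and n = 2.
From the Nernst equation, log Q = n(E° − E)/0.0592 = 2·(+1.061 − (+1.074))/0.0592 = −0.439.
The balanced reaction is 2 Fe3+(aq) + Co(s) → 2 Fe2+(aq) + Co2+(aq), so Q = ([Fe2+(aq)]^2·[Co2+(aq)]) / [Fe3+(aq)]^2.
Solving for the unknown gives log [Co2+(aq)] = −2.059, so [Co2+(aq)] ≈ 0.0087 M.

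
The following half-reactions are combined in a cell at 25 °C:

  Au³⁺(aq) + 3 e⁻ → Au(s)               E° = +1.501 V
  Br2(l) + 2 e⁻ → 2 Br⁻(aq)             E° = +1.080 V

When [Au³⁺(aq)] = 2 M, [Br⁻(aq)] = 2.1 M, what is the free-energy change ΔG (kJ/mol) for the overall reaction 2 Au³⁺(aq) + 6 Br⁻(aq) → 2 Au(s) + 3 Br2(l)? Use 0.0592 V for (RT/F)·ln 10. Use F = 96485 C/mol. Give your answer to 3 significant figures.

−258 kJ/mol

The standard cell potential is +1.501 − (+1.080) = +0.421 V, with n = 6 electrons in the balanced equation.
Q = 1 / ([Au³⁺(aq)]^2·[Br⁻(aq)]^6) = 0.00291, so log Q = −2.535 and E = +0.421 − (0.0592/6)(−2.535) = +0.4460 V.
Finally ΔG = −nFE = −(6)(96485 C/mol)(+0.4460 V) = −258 kJ/mol.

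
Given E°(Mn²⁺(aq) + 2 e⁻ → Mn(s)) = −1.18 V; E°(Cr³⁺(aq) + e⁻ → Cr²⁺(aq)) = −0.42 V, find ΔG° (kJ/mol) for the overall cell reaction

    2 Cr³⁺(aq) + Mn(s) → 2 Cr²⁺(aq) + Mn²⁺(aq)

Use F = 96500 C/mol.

−147 kJ/mol

In the reaction as written Cr³⁺(aq) is reduced, so the Cr³⁺/Cr²⁺ couple is the cathode and Mn²⁺/Mn is the anode.
E°cell = −0.42 − (−1.18) = +0.76 V; balancing electrons gives n = 2.
ΔG° = −nFE°cell = −(2)(96500)(+0.76) J/mol = −147 kJ/mol.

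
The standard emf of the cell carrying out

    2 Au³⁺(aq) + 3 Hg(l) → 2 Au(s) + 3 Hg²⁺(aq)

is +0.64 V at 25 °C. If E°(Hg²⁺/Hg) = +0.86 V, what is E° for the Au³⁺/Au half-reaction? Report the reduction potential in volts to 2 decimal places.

In the reaction as written the Au³⁺/Au couple is reduced (cathode) and Hg²⁺/Hg is oxidized (anode), so E°cell = E°(Au³⁺/Au) − E°(Hg²⁺/Hg).
E°(Au³⁺/Au) = E°cell + E°(anode) = +0.64 + (+0.86) = +1.50 V.

+1.50 V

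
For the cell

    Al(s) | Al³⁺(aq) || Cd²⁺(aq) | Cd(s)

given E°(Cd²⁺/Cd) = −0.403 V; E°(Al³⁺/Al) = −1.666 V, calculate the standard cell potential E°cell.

By convention the left-hand electrode in cell notation is the anode (oxidation) and the right-hand electrode is the cathode (reduction).
E°cell = E°(right) − E°(left) = −0.403 − (−1.666) = +1.263 V.

+1.263 V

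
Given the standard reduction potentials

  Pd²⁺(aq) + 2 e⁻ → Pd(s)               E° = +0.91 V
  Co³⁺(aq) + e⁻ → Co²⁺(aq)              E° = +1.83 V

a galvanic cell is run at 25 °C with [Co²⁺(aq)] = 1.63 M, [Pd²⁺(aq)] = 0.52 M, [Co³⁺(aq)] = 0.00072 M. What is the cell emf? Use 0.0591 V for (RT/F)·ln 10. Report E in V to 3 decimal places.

+0.730 V

The Co³⁺/Co²⁺ couple has the more positive E°, so it is the cathode; Pd²⁺/Pd is the anode.
E°cell = +1.83 − (+0.91) = +0.92 V, with n = 2 electrons transferred.
For the overall reaction 2 Co³⁺(aq) + Pd(s) → 2 Co²⁺(aq) + Pd²⁺(aq), Q = ([Co²⁺(aq)]^2·[Pd²⁺(aq)]) / [Co³⁺(aq)]^2 = 2.67×10^6, giving log Q = 6.426.
By the Nernst equation, E = +0.92 − (0.0591/2)·(6.426) = +0.730 V.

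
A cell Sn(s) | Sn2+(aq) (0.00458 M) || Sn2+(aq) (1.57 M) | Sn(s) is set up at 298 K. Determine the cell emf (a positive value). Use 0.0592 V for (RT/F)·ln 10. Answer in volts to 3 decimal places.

For a concentration cell E°cell = 0, since both electrodes use the same couple.
The compartment with the higher Sn2+(aq) concentration (1.57 M) acts as the cathode; ions are reduced there and produced at the dilute (0.00458 M) anode.
With n = 2, Ecell = −(0.0592/2)·log([dilute]/[conc]) = −(0.0592/2)·log(0.00458/1.57) = +0.075 V.

0.075 V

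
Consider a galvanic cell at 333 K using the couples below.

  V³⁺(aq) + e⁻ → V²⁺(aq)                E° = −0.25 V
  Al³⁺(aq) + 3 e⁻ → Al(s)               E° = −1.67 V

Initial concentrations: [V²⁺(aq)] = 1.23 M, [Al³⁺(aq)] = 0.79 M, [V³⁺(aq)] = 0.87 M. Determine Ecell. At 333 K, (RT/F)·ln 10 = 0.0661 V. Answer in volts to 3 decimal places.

+1.412 V

Since E°(V³⁺/V²⁺) > E°(Al³⁺/Al), V³⁺/V²⁺ serves as the cathode.
E°cell = −0.25 − (−1.67) = +1.42 V, with n = 3 electrons transferred.
Balancing gives 3 V³⁺(aq) + Al(s) → 3 V²⁺(aq) + Al³⁺(aq); hence Q = ([V²⁺(aq)]^3·[Al³⁺(aq)]) / [V³⁺(aq)]^3 = 2.23 (log Q = 0.349).
By the Nernst equation, E = +1.42 − (0.0661/3)·(0.349) = +1.412 V.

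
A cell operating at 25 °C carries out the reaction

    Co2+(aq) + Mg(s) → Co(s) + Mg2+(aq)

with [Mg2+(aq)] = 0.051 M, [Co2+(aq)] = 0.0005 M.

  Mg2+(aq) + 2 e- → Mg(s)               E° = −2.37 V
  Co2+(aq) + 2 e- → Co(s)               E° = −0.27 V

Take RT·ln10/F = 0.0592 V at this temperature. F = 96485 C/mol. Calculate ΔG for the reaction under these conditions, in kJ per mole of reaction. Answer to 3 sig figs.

−394 kJ/mol

E°cell = −0.27 − (−2.37) = +2.10 V; the balanced reaction transfers n = 2 electrons.
Here Q = [Mg2+(aq)] / [Co2+(aq)] = 102 (log Q = 2.009), giving E = +2.10 − (0.0592/2)·(2.009) = +2.0405 V.
ΔG = −nFE = −(2)(96485)(+2.0405) J/mol = −394 kJ/mol.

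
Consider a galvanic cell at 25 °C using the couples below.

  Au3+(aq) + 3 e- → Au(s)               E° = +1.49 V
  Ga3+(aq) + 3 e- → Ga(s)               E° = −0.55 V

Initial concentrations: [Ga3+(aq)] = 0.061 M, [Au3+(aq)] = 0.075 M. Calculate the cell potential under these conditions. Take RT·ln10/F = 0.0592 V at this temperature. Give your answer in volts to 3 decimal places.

+2.042 V

The Au³⁺/Au couple has the more positive E°, so it is the cathode; Ga³⁺/Ga is the anode.
The standard potential is +1.49 − (−0.55) = +2.04 V and the balanced reaction transfers n = 3 electrons.
The balanced reaction is Au3+(aq) + Ga(s) → Au(s) + Ga3+(aq), so Q = [Ga3+(aq)] / [Au3+(aq)] = 0.813 and log Q = −0.090.
By the Nernst equation, E = +2.04 − (0.0592/3)·(−0.090) = +2.042 V.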